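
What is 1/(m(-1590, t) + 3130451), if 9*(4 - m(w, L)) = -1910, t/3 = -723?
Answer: 9/28176005 ≈ 3.1942e-7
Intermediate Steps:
t = -2169 (t = 3*(-723) = -2169)
m(w, L) = 1946/9 (m(w, L) = 4 - ⅑*(-1910) = 4 + 1910/9 = 1946/9)
1/(m(-1590, t) + 3130451) = 1/(1946/9 + 3130451) = 1/(28176005/9) = 9/28176005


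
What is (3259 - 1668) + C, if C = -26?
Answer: 1565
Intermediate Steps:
(3259 - 1668) + C = (3259 - 1668) - 26 = 1591 - 26 = 1565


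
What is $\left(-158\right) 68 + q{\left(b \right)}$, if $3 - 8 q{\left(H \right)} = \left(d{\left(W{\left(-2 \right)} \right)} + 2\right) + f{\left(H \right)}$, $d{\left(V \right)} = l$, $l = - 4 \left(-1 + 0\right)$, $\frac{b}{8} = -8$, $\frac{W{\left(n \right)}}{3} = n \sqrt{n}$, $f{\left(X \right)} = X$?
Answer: $- \frac{85891}{8} \approx -10736.0$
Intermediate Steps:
$W{\left(n \right)} = 3 n^{\frac{3}{2}}$ ($W{\left(n \right)} = 3 n \sqrt{n} = 3 n^{\frac{3}{2}}$)
$b = -64$ ($b = 8 \left(-8\right) = -64$)
$l = 4$ ($l = \left(-4\right) \left(-1\right) = 4$)
$d{\left(V \right)} = 4$
$q{\left(H \right)} = - \frac{3}{8} - \frac{H}{8}$ ($q{\left(H \right)} = \frac{3}{8} - \frac{\left(4 + 2\right) + H}{8} = \frac{3}{8} - \frac{6 + H}{8} = \frac{3}{8} - \left(\frac{3}{4} + \frac{H}{8}\right) = - \frac{3}{8} - \frac{H}{8}$)
$\left(-158\right) 68 + q{\left(b \right)} = \left(-158\right) 68 - - \frac{61}{8} = -10744 + \left(- \frac{3}{8} + 8\right) = -10744 + \frac{61}{8} = - \frac{85891}{8}$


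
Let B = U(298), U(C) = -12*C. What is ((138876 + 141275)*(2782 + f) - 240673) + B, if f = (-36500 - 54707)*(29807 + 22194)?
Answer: -1328714849960424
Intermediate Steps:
B = -3576 (B = -12*298 = -3576)
f = -4742855207 (f = -91207*52001 = -4742855207)
((138876 + 141275)*(2782 + f) - 240673) + B = ((138876 + 141275)*(2782 - 4742855207) - 240673) - 3576 = (280151*(-4742852425) - 240673) - 3576 = (-1328714849716175 - 240673) - 3576 = -1328714849956848 - 3576 = -1328714849960424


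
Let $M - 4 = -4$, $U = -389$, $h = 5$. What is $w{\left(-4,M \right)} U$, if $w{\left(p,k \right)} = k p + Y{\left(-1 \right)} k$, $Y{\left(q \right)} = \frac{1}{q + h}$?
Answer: $0$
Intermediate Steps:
$Y{\left(q \right)} = \frac{1}{5 + q}$ ($Y{\left(q \right)} = \frac{1}{q + 5} = \frac{1}{5 + q}$)
$M = 0$ ($M = 4 - 4 = 0$)
$w{\left(p,k \right)} = \frac{k}{4} + k p$ ($w{\left(p,k \right)} = k p + \frac{k}{5 - 1} = k p + \frac{k}{4} = \frac{k}{4} + k p$)
$w{\left(-4,M \right)} U = 0 \left(\frac{1}{4} - 4\right) \left(-389\right) = 0 \left(- \frac{15}{4}\right) \left(-389\right) = 0 \left(-389\right) = 0$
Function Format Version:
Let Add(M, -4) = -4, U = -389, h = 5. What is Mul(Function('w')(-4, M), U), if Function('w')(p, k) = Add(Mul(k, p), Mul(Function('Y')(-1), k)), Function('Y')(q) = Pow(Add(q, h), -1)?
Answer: 0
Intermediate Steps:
Function('Y')(q) = Pow(Add(5, q), -1) (Function('Y')(q) = Pow(Add(q, 5), -1) = Pow(Add(5, q), -1))
M = 0 (M = Add(4, -4) = 0)
Function('w')(p, k) = Add(Mul(Rational(1, 4), k), Mul(k, p)) (Function('w')(p, k) = Add(Mul(k, p), Mul(Pow(Add(5, -1), -1), k)) = Add(Mul(k, p), Mul(Pow(4, -1), k)) = Add(Mul(k, p), Mul(Rational(1, 4), k)) = Add(Mul(Rational(1, 4), k), Mul(k, p)))
Mul(Function('w')(-4, M), U) = Mul(Mul(0, Add(Rational(1, 4), -4)), -389) = Mul(Mul(0, Rational(-15, 4)), -389) = Mul(0, -389) = 0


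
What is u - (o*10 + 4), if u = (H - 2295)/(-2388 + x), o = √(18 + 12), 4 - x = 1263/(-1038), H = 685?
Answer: -2740712/824443 - 10*√30 ≈ -58.097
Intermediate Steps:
x = 1805/346 (x = 4 - 1263/(-1038) = 4 - 1263*(-1)/1038 = 4 - 1*(-421/346) = 4 + 421/346 = 1805/346 ≈ 5.2168)
o = √30 ≈ 5.4772
u = 557060/824443 (u = (685 - 2295)/(-2388 + 1805/346) = -1610/(-824443/346) = -1610*(-346/824443) = 557060/824443 ≈ 0.67568)
u - (o*10 + 4) = 557060/824443 - (√30*10 + 4) = 557060/824443 - (10*√30 + 4) = 557060/824443 - (4 + 10*√30) = 557060/824443 + (-4 - 10*√30) = -2740712/824443 - 10*√30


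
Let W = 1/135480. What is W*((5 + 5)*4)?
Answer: 1/3387 ≈ 0.00029525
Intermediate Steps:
W = 1/135480 ≈ 7.3812e-6
W*((5 + 5)*4) = ((5 + 5)*4)/135480 = (10*4)/135480 = (1/135480)*40 = 1/3387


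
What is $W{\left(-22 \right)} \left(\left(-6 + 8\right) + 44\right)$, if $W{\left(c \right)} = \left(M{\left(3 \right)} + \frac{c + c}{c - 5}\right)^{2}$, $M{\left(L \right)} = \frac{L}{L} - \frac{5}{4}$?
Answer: $\frac{510623}{5832} \approx 87.555$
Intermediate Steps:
$M{\left(L \right)} = - \frac{1}{4}$ ($M{\left(L \right)} = 1 - \frac{5}{4} = - \frac{1}{4}$)
$W{\left(c \right)} = \left(- \frac{1}{4} + \frac{2 c}{-5 + c}\right)^{2}$ ($W{\left(c \right)} = \left(- \frac{1}{4} + \frac{c + c}{c - 5}\right)^{2} = \left(- \frac{1}{4} + \frac{2 c}{-5 + c}\right)^{2}$)
$W{\left(-22 \right)} \left(\left(-6 + 8\right) + 44\right) = \frac{\left(5 + 7 \left(-22\right)\right)^{2}}{16 \left(-5 - 22\right)^{2}} \left(\left(-6 + 8\right) + 44\right) = \frac{\left(5 - 154\right)^{2}}{16 \cdot 729} \left(2 + 44\right) = \frac{1}{16} \cdot \frac{1}{729} \left(-149\right)^{2} \cdot 46 = \frac{1}{16} \cdot \frac{1}{729} \cdot 22201 \cdot 46 = \frac{22201}{11664} \cdot 46 = \frac{510623}{5832}$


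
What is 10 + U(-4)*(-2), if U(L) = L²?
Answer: -22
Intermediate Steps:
10 + U(-4)*(-2) = 10 + (-4)²*(-2) = 10 + 16*(-2) = 10 - 32 = -22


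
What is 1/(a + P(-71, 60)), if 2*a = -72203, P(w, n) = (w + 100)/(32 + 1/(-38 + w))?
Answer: -6974/251765539 ≈ -2.7700e-5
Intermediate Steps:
P(w, n) = (100 + w)/(32 + 1/(-38 + w))
a = -72203/2 (a = (½)*(-72203) = -72203/2 ≈ -36102.)
1/(a + P(-71, 60)) = 1/(-72203/2 + (-3800 + (-71)² + 62*(-71))/(-1215 + 32*(-71))) = 1/(-72203/2 + (-3800 + 5041 - 4402)/(-1215 - 2272)) = 1/(-72203/2 - 3161/(-3487)) = 1/(-72203/2 - 1/3487*(-3161)) = 1/(-72203/2 + 3161/3487) = 1/(-251765539/6974) = -6974/251765539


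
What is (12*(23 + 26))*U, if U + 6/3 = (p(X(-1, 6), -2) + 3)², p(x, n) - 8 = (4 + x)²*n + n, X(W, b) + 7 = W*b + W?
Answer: 21449652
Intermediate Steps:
X(W, b) = -7 + W + W*b (X(W, b) = -7 + (W*b + W) = -7 + (W + W*b) = -7 + W + W*b)
p(x, n) = 8 + n + n*(4 + x)² (p(x, n) = 8 + ((4 + x)²*n + n) = 8 + (n*(4 + x)² + n) = 8 + (n + n*(4 + x)²) = 8 + n + n*(4 + x)²)
U = 36479 (U = -2 + ((8 - 2 - 2*(4 + (-7 - 1 - 1*6))²) + 3)² = -2 + ((8 - 2 - 2*(4 + (-7 - 1 - 6))²) + 3)² = -2 + ((8 - 2 - 2*(4 - 14)²) + 3)² = -2 + ((8 - 2 - 2*(-10)²) + 3)² = -2 + ((8 - 2 - 2*100) + 3)² = -2 + ((8 - 2 - 200) + 3)² = -2 + (-194 + 3)² = -2 + (-191)² = -2 + 36481 = 36479)
(12*(23 + 26))*U = (12*(23 + 26))*36479 = (12*49)*36479 = 588*36479 = 21449652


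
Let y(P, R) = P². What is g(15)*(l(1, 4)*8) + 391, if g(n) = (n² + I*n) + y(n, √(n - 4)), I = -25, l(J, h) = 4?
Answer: 2791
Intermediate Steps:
g(n) = -25*n + 2*n² (g(n) = (n² - 25*n) + n² = -25*n + 2*n²)
g(15)*(l(1, 4)*8) + 391 = (15*(-25 + 2*15))*(4*8) + 391 = (15*(-25 + 30))*32 + 391 = (15*5)*32 + 391 = 75*32 + 391 = 2400 + 391 = 2791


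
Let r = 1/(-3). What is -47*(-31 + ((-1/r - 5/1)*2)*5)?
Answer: 2397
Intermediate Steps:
r = -⅓ ≈ -0.33333
-47*(-31 + ((-1/r - 5/1)*2)*5) = -47*(-31 + ((-1/(-⅓) - 5/1)*2)*5) = -47*(-31 + ((-1*(-3) - 5*1)*2)*5) = -47*(-31 + ((3 - 5)*2)*5) = -47*(-31 - 2*2*5) = -47*(-31 - 4*5) = -47*(-31 - 20) = -47*(-51) = 2397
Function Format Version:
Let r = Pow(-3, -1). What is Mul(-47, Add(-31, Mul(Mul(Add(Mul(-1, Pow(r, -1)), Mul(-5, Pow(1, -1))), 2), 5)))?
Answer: 2397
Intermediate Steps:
r = Rational(-1, 3) ≈ -0.33333
Mul(-47, Add(-31, Mul(Mul(Add(Mul(-1, Pow(r, -1)), Mul(-5, Pow(1, -1))), 2), 5))) = Mul(-47, Add(-31, Mul(Mul(Add(Mul(-1, Pow(Rational(-1, 3), -1)), Mul(-5, Pow(1, -1))), 2), 5))) = Mul(-47, Add(-31, Mul(Mul(Add(Mul(-1, -3), Mul(-5, 1)), 2), 5))) = Mul(-47, Add(-31, Mul(Mul(Add(3, -5), 2), 5))) = Mul(-47, Add(-31, Mul(Mul(-2, 2), 5))) = Mul(-47, Add(-31, Mul(-4, 5))) = Mul(-47, Add(-31, -20)) = Mul(-47, -51) = 2397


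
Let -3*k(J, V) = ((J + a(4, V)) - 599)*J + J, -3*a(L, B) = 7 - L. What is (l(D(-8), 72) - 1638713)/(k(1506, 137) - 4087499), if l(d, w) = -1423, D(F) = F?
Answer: 546712/1514271 ≈ 0.36104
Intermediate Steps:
a(L, B) = -7/3 + L/3 (a(L, B) = -(7 - L)/3 = -7/3 + L/3)
k(J, V) = -J/3 - J*(-600 + J)/3 (k(J, V) = -(((J + (-7/3 + (⅓)*4)) - 599)*J + J)/3 = -(((J + (-7/3 + 4/3)) - 599)*J + J)/3 = -(((J - 1) - 599)*J + J)/3 = -(((-1 + J) - 599)*J + J)/3 = -((-600 + J)*J + J)/3 = -(J*(-600 + J) + J)/3 = -(J + J*(-600 + J))/3 = -J/3 - J*(-600 + J)/3)
(l(D(-8), 72) - 1638713)/(k(1506, 137) - 4087499) = (-1423 - 1638713)/((⅓)*1506*(599 - 1*1506) - 4087499) = -1640136/((⅓)*1506*(599 - 1506) - 4087499) = -1640136/((⅓)*1506*(-907) - 4087499) = -1640136/(-455314 - 4087499) = -1640136/(-4542813) = -1640136*(-1/4542813) = 546712/1514271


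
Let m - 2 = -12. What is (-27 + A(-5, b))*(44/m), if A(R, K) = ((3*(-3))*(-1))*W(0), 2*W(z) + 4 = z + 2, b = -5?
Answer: 792/5 ≈ 158.40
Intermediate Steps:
m = -10 (m = 2 - 12 = -10)
W(z) = -1 + z/2 (W(z) = -2 + (z + 2)/2 = -2 + (2 + z)/2 = -2 + (1 + z/2) = -1 + z/2)
A(R, K) = -9 (A(R, K) = ((3*(-3))*(-1))*(-1 + (1/2)*0) = (-9*(-1))*(-1 + 0) = 9*(-1) = -9)
(-27 + A(-5, b))*(44/m) = (-27 - 9)*(44/(-10)) = -1584*(-1)/10 = -36*(-22/5) = 792/5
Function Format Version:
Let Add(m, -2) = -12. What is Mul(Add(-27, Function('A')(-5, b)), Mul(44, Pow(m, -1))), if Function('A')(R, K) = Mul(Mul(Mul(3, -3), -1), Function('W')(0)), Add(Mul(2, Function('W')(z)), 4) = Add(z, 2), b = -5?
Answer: Rational(792, 5) ≈ 158.40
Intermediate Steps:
m = -10 (m = Add(2, -12) = -10)
Function('W')(z) = Add(-1, Mul(Rational(1, 2), z)) (Function('W')(z) = Add(-2, Mul(Rational(1, 2), Add(z, 2))) = Add(-2, Mul(Rational(1, 2), Add(2, z))) = Add(-2, Add(1, Mul(Rational(1, 2), z))) = Add(-1, Mul(Rational(1, 2), z)))
Function('A')(R, K) = -9 (Function('A')(R, K) = Mul(Mul(Mul(3, -3), -1), Add(-1, Mul(Rational(1, 2), 0))) = Mul(Mul(-9, -1), Add(-1, 0)) = Mul(9, -1) = -9)
Mul(Add(-27, Function('A')(-5, b)), Mul(44, Pow(m, -1))) = Mul(Add(-27, -9), Mul(44, Pow(-10, -1))) = Mul(-36, Mul(44, Rational(-1, 10))) = Mul(-36, Rational(-22, 5)) = Rational(792, 5)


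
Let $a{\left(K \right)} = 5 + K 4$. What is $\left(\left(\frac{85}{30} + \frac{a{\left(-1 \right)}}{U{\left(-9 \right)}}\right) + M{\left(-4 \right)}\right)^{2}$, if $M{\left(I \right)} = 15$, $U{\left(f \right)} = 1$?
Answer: $\frac{12769}{36} \approx 354.69$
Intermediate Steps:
$a{\left(K \right)} = 5 + 4 K$
$\left(\left(\frac{85}{30} + \frac{a{\left(-1 \right)}}{U{\left(-9 \right)}}\right) + M{\left(-4 \right)}\right)^{2} = \left(\left(\frac{85}{30} + \frac{5 + 4 \left(-1\right)}{1}\right) + 15\right)^{2} = \left(\left(85 \cdot \frac{1}{30} + \left(5 - 4\right) 1\right) + 15\right)^{2} = \left(\left(\frac{17}{6} + 1 \cdot 1\right) + 15\right)^{2} = \left(\left(\frac{17}{6} + 1\right) + 15\right)^{2} = \left(\frac{23}{6} + 15\right)^{2} = \left(\frac{113}{6}\right)^{2} = \frac{12769}{36}$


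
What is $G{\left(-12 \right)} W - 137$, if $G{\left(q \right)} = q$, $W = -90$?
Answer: $943$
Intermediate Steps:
$G{\left(-12 \right)} W - 137 = \left(-12\right) \left(-90\right) - 137 = 1080 - 137 = 943$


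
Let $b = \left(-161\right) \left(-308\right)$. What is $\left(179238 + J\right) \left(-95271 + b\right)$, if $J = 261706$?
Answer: $-20143644752$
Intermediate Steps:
$b = 49588$
$\left(179238 + J\right) \left(-95271 + b\right) = \left(179238 + 261706\right) \left(-95271 + 49588\right) = 440944 \left(-45683\right) = -20143644752$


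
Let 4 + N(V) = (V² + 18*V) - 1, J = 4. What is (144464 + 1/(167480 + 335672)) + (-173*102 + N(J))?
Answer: 63850491953/503152 ≈ 1.2690e+5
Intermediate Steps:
N(V) = -5 + V² + 18*V (N(V) = -4 + ((V² + 18*V) - 1) = -4 + (-1 + V² + 18*V) = -5 + V² + 18*V)
(144464 + 1/(167480 + 335672)) + (-173*102 + N(J)) = (144464 + 1/(167480 + 335672)) + (-173*102 + (-5 + 4² + 18*4)) = (144464 + 1/503152) + (-17646 + (-5 + 16 + 72)) = (144464 + 1/503152) + (-17646 + 83) = 72687350529/503152 - 17563 = 63850491953/503152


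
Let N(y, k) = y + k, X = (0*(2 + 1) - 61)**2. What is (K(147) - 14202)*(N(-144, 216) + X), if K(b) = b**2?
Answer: 28094751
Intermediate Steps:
X = 3721 (X = (0*3 - 61)**2 = (0 - 61)**2 = (-61)**2 = 3721)
N(y, k) = k + y
(K(147) - 14202)*(N(-144, 216) + X) = (147**2 - 14202)*((216 - 144) + 3721) = (21609 - 14202)*(72 + 3721) = 7407*3793 = 28094751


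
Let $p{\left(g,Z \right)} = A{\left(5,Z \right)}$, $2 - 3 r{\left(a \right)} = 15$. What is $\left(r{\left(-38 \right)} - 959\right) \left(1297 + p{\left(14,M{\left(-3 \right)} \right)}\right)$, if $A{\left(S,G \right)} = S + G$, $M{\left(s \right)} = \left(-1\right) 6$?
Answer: $-1248480$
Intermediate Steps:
$r{\left(a \right)} = - \frac{13}{3}$ ($r{\left(a \right)} = \frac{2}{3} - 5 = - \frac{13}{3}$)
$M{\left(s \right)} = -6$
$A{\left(S,G \right)} = G + S$
$p{\left(g,Z \right)} = 5 + Z$ ($p{\left(g,Z \right)} = Z + 5 = 5 + Z$)
$\left(r{\left(-38 \right)} - 959\right) \left(1297 + p{\left(14,M{\left(-3 \right)} \right)}\right) = \left(- \frac{13}{3} - 959\right) \left(1297 + \left(5 - 6\right)\right) = - \frac{2890 \left(1297 - 1\right)}{3} = \left(- \frac{2890}{3}\right) 1296 = -1248480$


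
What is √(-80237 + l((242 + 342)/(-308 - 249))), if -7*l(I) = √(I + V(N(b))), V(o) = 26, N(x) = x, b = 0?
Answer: √(-1219779001637 - 3899*√7741186)/3899 ≈ 283.26*I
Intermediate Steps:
l(I) = -√(26 + I)/7 (l(I) = -√(I + 26)/7 = -√(26 + I)/7)
√(-80237 + l((242 + 342)/(-308 - 249))) = √(-80237 - √(26 + (242 + 342)/(-308 - 249))/7) = √(-80237 - √(26 + 584/(-557))/7) = √(-80237 - √(26 + 584*(-1/557))/7) = √(-80237 - √(26 - 584/557)/7) = √(-80237 - √7741186/3899)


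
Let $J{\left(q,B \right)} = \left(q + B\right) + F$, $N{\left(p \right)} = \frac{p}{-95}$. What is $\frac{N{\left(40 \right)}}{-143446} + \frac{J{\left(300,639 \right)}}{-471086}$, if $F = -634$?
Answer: $- \frac{21776339}{33787701178} \approx -0.00064451$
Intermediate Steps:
$N{\left(p \right)} = - \frac{p}{95}$ ($N{\left(p \right)} = p \left(- \frac{1}{95}\right) = - \frac{p}{95}$)
$J{\left(q,B \right)} = -634 + B + q$ ($J{\left(q,B \right)} = \left(q + B\right) - 634 = \left(B + q\right) - 634 = -634 + B + q$)
$\frac{N{\left(40 \right)}}{-143446} + \frac{J{\left(300,639 \right)}}{-471086} = \frac{\left(- \frac{1}{95}\right) 40}{-143446} + \frac{-634 + 639 + 300}{-471086} = \left(- \frac{8}{19}\right) \left(- \frac{1}{143446}\right) + 305 \left(- \frac{1}{471086}\right) = \frac{4}{1362737} - \frac{305}{471086} = - \frac{21776339}{33787701178}$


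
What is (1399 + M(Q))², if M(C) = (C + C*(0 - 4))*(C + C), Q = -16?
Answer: 18769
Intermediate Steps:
M(C) = -6*C² (M(C) = (C + C*(-4))*(2*C) = (C - 4*C)*(2*C) = (-3*C)*(2*C) = -6*C²)
(1399 + M(Q))² = (1399 - 6*(-16)²)² = (1399 - 6*256)² = (1399 - 1536)² = (-137)² = 18769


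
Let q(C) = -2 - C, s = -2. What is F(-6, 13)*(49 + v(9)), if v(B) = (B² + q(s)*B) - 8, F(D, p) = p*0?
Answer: 0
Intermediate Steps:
F(D, p) = 0
v(B) = -8 + B² (v(B) = (B² + (-2 - 1*(-2))*B) - 8 = (B² + (-2 + 2)*B) - 8 = (B² + 0*B) - 8 = (B² + 0) - 8 = B² - 8 = -8 + B²)
F(-6, 13)*(49 + v(9)) = 0*(49 + (-8 + 9²)) = 0*(49 + (-8 + 81)) = 0*(49 + 73) = 0*122 = 0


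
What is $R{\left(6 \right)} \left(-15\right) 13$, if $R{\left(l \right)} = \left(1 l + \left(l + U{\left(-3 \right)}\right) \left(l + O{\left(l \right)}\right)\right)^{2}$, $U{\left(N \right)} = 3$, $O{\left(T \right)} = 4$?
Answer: $-1797120$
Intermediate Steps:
$R{\left(l \right)} = \left(l + \left(3 + l\right) \left(4 + l\right)\right)^{2}$ ($R{\left(l \right)} = \left(1 l + \left(l + 3\right) \left(l + 4\right)\right)^{2} = \left(l + \left(3 + l\right) \left(4 + l\right)\right)^{2}$)
$R{\left(6 \right)} \left(-15\right) 13 = \left(12 + 6^{2} + 8 \cdot 6\right)^{2} \left(-15\right) 13 = \left(12 + 36 + 48\right)^{2} \left(-15\right) 13 = 96^{2} \left(-15\right) 13 = 9216 \left(-15\right) 13 = \left(-138240\right) 13 = -1797120$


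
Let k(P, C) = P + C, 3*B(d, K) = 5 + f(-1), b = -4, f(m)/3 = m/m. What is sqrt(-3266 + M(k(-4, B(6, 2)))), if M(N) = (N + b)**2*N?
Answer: I*sqrt(267618)/9 ≈ 57.48*I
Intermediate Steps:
f(m) = 3 (f(m) = 3*(m/m) = 3*1 = 3)
B(d, K) = 8/3 (B(d, K) = (5 + 3)/3 = (1/3)*8 = 8/3)
k(P, C) = C + P
M(N) = N*(-4 + N)**2 (M(N) = (N - 4)**2*N = (-4 + N)**2*N = N*(-4 + N)**2)
sqrt(-3266 + M(k(-4, B(6, 2)))) = sqrt(-3266 + (8/3 - 4)*(-4 + (8/3 - 4))**2) = sqrt(-3266 - 4*(-4 - 4/3)**2/3) = sqrt(-3266 - 4*(-16/3)**2/3) = sqrt(-3266 - 4/3*256/9) = sqrt(-3266 - 1024/27) = sqrt(-89206/27) = I*sqrt(267618)/9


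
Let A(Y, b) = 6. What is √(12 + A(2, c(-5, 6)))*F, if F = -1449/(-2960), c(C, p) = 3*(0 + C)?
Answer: 4347*√2/2960 ≈ 2.0769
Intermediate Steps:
c(C, p) = 3*C
F = 1449/2960 (F = -1449*(-1/2960) = 1449/2960 ≈ 0.48953)
√(12 + A(2, c(-5, 6)))*F = √(12 + 6)*(1449/2960) = √18*(1449/2960) = (3*√2)*(1449/2960) = 4347*√2/2960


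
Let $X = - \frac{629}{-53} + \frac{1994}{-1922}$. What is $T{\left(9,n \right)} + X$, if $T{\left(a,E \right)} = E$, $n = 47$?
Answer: $\frac{2945479}{50933} \approx 57.83$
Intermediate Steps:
$X = \frac{551628}{50933}$ ($X = \left(-629\right) \left(- \frac{1}{53}\right) + 1994 \left(- \frac{1}{1922}\right) = \frac{629}{53} - \frac{997}{961} = \frac{551628}{50933} \approx 10.83$)
$T{\left(9,n \right)} + X = 47 + \frac{551628}{50933} = \frac{2945479}{50933}$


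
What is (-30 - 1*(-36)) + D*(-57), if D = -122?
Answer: 6960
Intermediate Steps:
(-30 - 1*(-36)) + D*(-57) = (-30 - 1*(-36)) - 122*(-57) = (-30 + 36) + 6954 = 6 + 6954 = 6960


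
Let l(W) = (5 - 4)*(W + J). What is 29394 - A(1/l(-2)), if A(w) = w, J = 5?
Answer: 88181/3 ≈ 29394.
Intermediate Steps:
l(W) = 5 + W (l(W) = (5 - 4)*(W + 5) = 1*(5 + W) = 5 + W)
29394 - A(1/l(-2)) = 29394 - 1/(5 - 2) = 29394 - 1/3 = 88181/3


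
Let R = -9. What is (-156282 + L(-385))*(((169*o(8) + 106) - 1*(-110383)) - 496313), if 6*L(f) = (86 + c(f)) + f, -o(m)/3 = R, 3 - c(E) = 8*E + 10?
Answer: 59407961933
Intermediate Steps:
c(E) = -7 - 8*E (c(E) = 3 - (8*E + 10) = 3 - (10 + 8*E) = 3 + (-10 - 8*E) = -7 - 8*E)
o(m) = 27 (o(m) = -3*(-9) = 27)
L(f) = 79/6 - 7*f/6 (L(f) = ((86 + (-7 - 8*f)) + f)/6 = ((79 - 8*f) + f)/6 = (79 - 7*f)/6 = 79/6 - 7*f/6)
(-156282 + L(-385))*(((169*o(8) + 106) - 1*(-110383)) - 496313) = (-156282 + (79/6 - 7/6*(-385)))*(((169*27 + 106) - 1*(-110383)) - 496313) = (-156282 + (79/6 + 2695/6))*(((4563 + 106) + 110383) - 496313) = (-156282 + 1387/3)*((4669 + 110383) - 496313) = -467459*(115052 - 496313)/3 = -467459/3*(-381261) = 59407961933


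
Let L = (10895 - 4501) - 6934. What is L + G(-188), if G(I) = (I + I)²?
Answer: 140836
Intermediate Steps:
L = -540 (L = 6394 - 6934 = -540)
G(I) = 4*I² (G(I) = (2*I)² = 4*I²)
L + G(-188) = -540 + 4*(-188)² = -540 + 4*35344 = -540 + 141376 = 140836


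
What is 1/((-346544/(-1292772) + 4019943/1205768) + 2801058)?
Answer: 389695777224/1091561878039857439 ≈ 3.5701e-7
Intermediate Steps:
1/((-346544/(-1292772) + 4019943/1205768) + 2801058) = 1/((-346544*(-1/1292772) + 4019943*(1/1205768)) + 2801058) = 1/((86636/323193 + 4019943/1205768) + 2801058) = 1/(1403680354447/389695777224 + 2801058) = 1/(1091561878039857439/389695777224) = 389695777224/1091561878039857439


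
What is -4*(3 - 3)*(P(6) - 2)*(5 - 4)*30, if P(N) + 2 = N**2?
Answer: 0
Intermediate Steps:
P(N) = -2 + N**2
-4*(3 - 3)*(P(6) - 2)*(5 - 4)*30 = -4*(3 - 3)*((-2 + 6**2) - 2)*(5 - 4)*30 = -0*((-2 + 36) - 2)*1*30 = -0*(34 - 2)*1*30 = -0*32*1*30 = -0*32*30 = -4*0*30 = 0*30 = 0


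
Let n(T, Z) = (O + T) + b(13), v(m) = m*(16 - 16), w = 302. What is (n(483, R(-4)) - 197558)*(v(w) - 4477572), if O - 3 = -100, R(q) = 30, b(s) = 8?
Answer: 882816005808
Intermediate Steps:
O = -97 (O = 3 - 100 = -97)
v(m) = 0 (v(m) = m*0 = 0)
n(T, Z) = -89 + T (n(T, Z) = (-97 + T) + 8 = -89 + T)
(n(483, R(-4)) - 197558)*(v(w) - 4477572) = ((-89 + 483) - 197558)*(0 - 4477572) = (394 - 197558)*(-4477572) = -197164*(-4477572) = 882816005808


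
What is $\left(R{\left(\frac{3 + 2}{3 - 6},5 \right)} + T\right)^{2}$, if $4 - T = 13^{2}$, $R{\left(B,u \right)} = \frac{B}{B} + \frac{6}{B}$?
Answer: $\frac{702244}{25} \approx 28090.0$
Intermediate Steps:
$R{\left(B,u \right)} = 1 + \frac{6}{B}$
$T = -165$ ($T = 4 - 13^{2} = 4 - 169 = -165$)
$\left(R{\left(\frac{3 + 2}{3 - 6},5 \right)} + T\right)^{2} = \left(\frac{6 + \frac{3 + 2}{3 - 6}}{\left(3 + 2\right) \frac{1}{3 - 6}} - 165\right)^{2} = \left(\frac{6 + \frac{5}{-3}}{5 \frac{1}{-3}} - 165\right)^{2} = \left(\frac{6 + 5 \left(- \frac{1}{3}\right)}{5 \left(- \frac{1}{3}\right)} - 165\right)^{2} = \left(\frac{6 - \frac{5}{3}}{- \frac{5}{3}} - 165\right)^{2} = \left(\left(- \frac{3}{5}\right) \frac{13}{3} - 165\right)^{2} = \left(- \frac{13}{5} - 165\right)^{2} = \left(- \frac{838}{5}\right)^{2} = \frac{702244}{25}$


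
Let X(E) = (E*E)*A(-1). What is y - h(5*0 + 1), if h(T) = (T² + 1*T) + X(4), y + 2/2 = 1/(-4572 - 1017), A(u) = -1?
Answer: 72656/5589 ≈ 13.000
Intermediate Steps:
y = -5590/5589 (y = -1 + 1/(-4572 - 1017) = -1 + 1/(-5589) = -1 - 1/5589 = -5590/5589 ≈ -1.0002)
X(E) = -E² (X(E) = (E*E)*(-1) = E²*(-1) = -E²)
h(T) = -16 + T + T² (h(T) = (T² + 1*T) - 1*4² = (T² + T) - 1*16 = (T + T²) - 16 = -16 + T + T²)
y - h(5*0 + 1) = -5590/5589 - (-16 + (5*0 + 1) + (5*0 + 1)²) = -5590/5589 - (-16 + (0 + 1) + (0 + 1)²) = -5590/5589 - (-16 + 1 + 1²) = -5590/5589 - (-16 + 1 + 1) = -5590/5589 - 1*(-14) = -5590/5589 + 14 = 72656/5589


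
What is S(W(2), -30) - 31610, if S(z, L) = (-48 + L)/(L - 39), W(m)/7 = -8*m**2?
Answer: -727004/23 ≈ -31609.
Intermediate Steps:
W(m) = -56*m**2 (W(m) = 7*(-8*m**2) = -56*m**2)
S(z, L) = (-48 + L)/(-39 + L)
S(W(2), -30) - 31610 = (-48 - 30)/(-39 - 30) - 31610 = -78/(-69) - 31610 = -1/69*(-78) - 31610 = 26/23 - 31610 = -727004/23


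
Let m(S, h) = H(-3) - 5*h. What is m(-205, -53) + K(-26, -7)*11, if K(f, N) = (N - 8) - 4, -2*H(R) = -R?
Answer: 109/2 ≈ 54.500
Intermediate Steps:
H(R) = R/2 (H(R) = -(-1)*R/2 = R/2)
m(S, h) = -3/2 - 5*h (m(S, h) = (½)*(-3) - 5*h = -3/2 - 5*h)
K(f, N) = -12 + N (K(f, N) = (-8 + N) - 4 = -12 + N)
m(-205, -53) + K(-26, -7)*11 = (-3/2 - 5*(-53)) + (-12 - 7)*11 = (-3/2 + 265) - 19*11 = 527/2 - 209 = 109/2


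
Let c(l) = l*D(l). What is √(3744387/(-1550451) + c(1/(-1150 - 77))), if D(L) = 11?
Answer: I*√974752979389104930/634134459 ≈ 1.5569*I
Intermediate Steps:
c(l) = 11*l (c(l) = l*11 = 11*l)
√(3744387/(-1550451) + c(1/(-1150 - 77))) = √(3744387/(-1550451) + 11/(-1150 - 77)) = √(3744387*(-1/1550451) + 11/(-1227)) = √(-1248129/516817 + 11*(-1/1227)) = √(-1248129/516817 - 11/1227) = √(-1537139270/634134459) = I*√974752979389104930/634134459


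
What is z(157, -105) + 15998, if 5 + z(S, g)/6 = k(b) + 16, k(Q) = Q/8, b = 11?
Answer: 64289/4 ≈ 16072.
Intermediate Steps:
k(Q) = Q/8 (k(Q) = Q*(⅛) = Q/8)
z(S, g) = 297/4 (z(S, g) = -30 + 6*((⅛)*11 + 16) = -30 + 6*(11/8 + 16) = -30 + 6*(139/8) = -30 + 417/4 = 297/4)
z(157, -105) + 15998 = 297/4 + 15998 = 64289/4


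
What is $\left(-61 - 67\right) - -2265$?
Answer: $2137$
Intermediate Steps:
$\left(-61 - 67\right) - -2265 = -128 + 2265 = 2137$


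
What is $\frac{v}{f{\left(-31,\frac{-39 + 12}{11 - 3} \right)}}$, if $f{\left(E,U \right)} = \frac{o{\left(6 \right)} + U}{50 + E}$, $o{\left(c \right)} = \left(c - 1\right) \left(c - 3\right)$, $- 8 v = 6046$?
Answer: $- \frac{114874}{93} \approx -1235.2$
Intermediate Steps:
$v = - \frac{3023}{4}$ ($v = \left(- \frac{1}{8}\right) 6046 = - \frac{3023}{4} \approx -755.75$)
$o{\left(c \right)} = \left(-1 + c\right) \left(-3 + c\right)$
$f{\left(E,U \right)} = \frac{15 + U}{50 + E}$ ($f{\left(E,U \right)} = \frac{\left(3 + 6^{2} - 24\right) + U}{50 + E} = \frac{\left(3 + 36 - 24\right) + U}{50 + E} = \frac{15 + U}{50 + E}$)
$\frac{v}{f{\left(-31,\frac{-39 + 12}{11 - 3} \right)}} = - \frac{3023}{4 \frac{15 + \frac{-39 + 12}{11 - 3}}{50 - 31}} = - \frac{3023}{4 \frac{15 - \frac{27}{8}}{19}} = - \frac{3023}{4 \cdot \frac{1}{19} \cdot \frac{93}{8}} = - \frac{3023}{4 \cdot \frac{93}{152}} = \left(- \frac{3023}{4}\right) \frac{152}{93} = - \frac{114874}{93}$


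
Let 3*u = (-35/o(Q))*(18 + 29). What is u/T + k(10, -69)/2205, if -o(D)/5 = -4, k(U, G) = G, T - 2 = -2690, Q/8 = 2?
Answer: -23813/1128960 ≈ -0.021093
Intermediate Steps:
Q = 16 (Q = 8*2 = 16)
T = -2688 (T = 2 - 2690 = -2688)
o(D) = 20 (o(D) = -5*(-4) = 20)
u = -329/12 (u = ((-35/20)*(18 + 29))/3 = (-35*1/20*47)/3 = (-7/4*47)/3 = (⅓)*(-329/4) = -329/12 ≈ -27.417)
u/T + k(10, -69)/2205 = -329/12/(-2688) - 69/2205 = -329/12*(-1/2688) - 69*1/2205 = 47/4608 - 23/735 = -23813/1128960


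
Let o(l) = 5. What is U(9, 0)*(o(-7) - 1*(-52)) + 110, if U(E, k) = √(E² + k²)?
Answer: 623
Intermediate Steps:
U(9, 0)*(o(-7) - 1*(-52)) + 110 = √(9² + 0²)*(5 - 1*(-52)) + 110 = √(81 + 0)*(5 + 52) + 110 = √81*57 + 110 = 9*57 + 110 = 513 + 110 = 623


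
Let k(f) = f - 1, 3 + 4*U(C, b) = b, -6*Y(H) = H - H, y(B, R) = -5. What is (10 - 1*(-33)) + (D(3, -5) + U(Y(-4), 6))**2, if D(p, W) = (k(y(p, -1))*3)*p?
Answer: 46057/16 ≈ 2878.6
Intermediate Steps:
Y(H) = 0 (Y(H) = -(H - H)/6 = -1/6*0 = 0)
U(C, b) = -3/4 + b/4
k(f) = -1 + f
D(p, W) = -18*p (D(p, W) = ((-1 - 5)*3)*p = (-6*3)*p = -18*p)
(10 - 1*(-33)) + (D(3, -5) + U(Y(-4), 6))**2 = (10 - 1*(-33)) + (-18*3 + (-3/4 + (1/4)*6))**2 = (10 + 33) + (-54 + (-3/4 + 3/2))**2 = 43 + (-54 + 3/4)**2 = 43 + (-213/4)**2 = 43 + 45369/16 = 46057/16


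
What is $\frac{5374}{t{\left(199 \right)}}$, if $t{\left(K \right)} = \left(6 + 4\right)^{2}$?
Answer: $\frac{2687}{50} \approx 53.74$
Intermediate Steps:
$t{\left(K \right)} = 100$ ($t{\left(K \right)} = 10^{2} = 100$)
$\frac{5374}{t{\left(199 \right)}} = \frac{5374}{100} = 5374 \cdot \frac{1}{100} = \frac{2687}{50}$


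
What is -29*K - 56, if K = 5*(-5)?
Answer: 669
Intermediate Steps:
K = -25
-29*K - 56 = -29*(-25) - 56 = 725 - 56 = 669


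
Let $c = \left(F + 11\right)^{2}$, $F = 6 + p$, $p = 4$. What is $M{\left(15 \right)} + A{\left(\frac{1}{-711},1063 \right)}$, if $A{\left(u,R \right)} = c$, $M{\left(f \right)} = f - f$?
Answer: $441$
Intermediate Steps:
$F = 10$ ($F = 6 + 4 = 10$)
$M{\left(f \right)} = 0$
$c = 441$ ($c = \left(10 + 11\right)^{2} = 21^{2} = 441$)
$A{\left(u,R \right)} = 441$
$M{\left(15 \right)} + A{\left(\frac{1}{-711},1063 \right)} = 0 + 441 = 441$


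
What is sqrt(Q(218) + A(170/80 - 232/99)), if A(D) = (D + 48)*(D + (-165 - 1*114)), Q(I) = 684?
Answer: I*sqrt(7939590287)/792 ≈ 112.51*I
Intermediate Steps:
A(D) = (-279 + D)*(48 + D) (A(D) = (48 + D)*(D + (-165 - 114)) = (48 + D)*(D - 279) = (48 + D)*(-279 + D) = (-279 + D)*(48 + D))
sqrt(Q(218) + A(170/80 - 232/99)) = sqrt(684 + (-13392 + (170/80 - 232/99)**2 - 231*(170/80 - 232/99))) = sqrt(684 + (-13392 + (170*(1/80) - 232*1/99)**2 - 231*(170*(1/80) - 232*1/99))) = sqrt(684 + (-13392 + (17/8 - 232/99)**2 - 231*(17/8 - 232/99))) = sqrt(684 + (-13392 + (-173/792)**2 - 231*(-173/792))) = sqrt(684 + (-13392 + 29929/627264 + 1211/24)) = sqrt(684 - 8368638863/627264) = sqrt(-7939590287/627264) = I*sqrt(7939590287)/792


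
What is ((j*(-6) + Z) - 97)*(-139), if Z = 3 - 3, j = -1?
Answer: 12649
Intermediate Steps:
Z = 0
((j*(-6) + Z) - 97)*(-139) = ((-1*(-6) + 0) - 97)*(-139) = ((6 + 0) - 97)*(-139) = (6 - 97)*(-139) = -91*(-139) = 12649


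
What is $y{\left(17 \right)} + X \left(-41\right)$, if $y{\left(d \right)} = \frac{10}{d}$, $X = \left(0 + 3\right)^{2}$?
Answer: $- \frac{6263}{17} \approx -368.41$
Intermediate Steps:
$X = 9$ ($X = 3^{2} = 9$)
$y{\left(17 \right)} + X \left(-41\right) = \frac{10}{17} + 9 \left(-41\right) = 10 \cdot \frac{1}{17} - 369 = \frac{10}{17} - 369 = - \frac{6263}{17}$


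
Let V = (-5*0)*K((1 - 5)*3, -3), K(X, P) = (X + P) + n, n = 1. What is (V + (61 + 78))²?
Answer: 19321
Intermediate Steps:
K(X, P) = 1 + P + X (K(X, P) = (X + P) + 1 = (P + X) + 1 = 1 + P + X)
V = 0 (V = (-5*0)*(1 - 3 + (1 - 5)*3) = 0*(1 - 3 - 4*3) = 0*(1 - 3 - 12) = 0*(-14) = 0)
(V + (61 + 78))² = (0 + (61 + 78))² = (0 + 139)² = 139² = 19321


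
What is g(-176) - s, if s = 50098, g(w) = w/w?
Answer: -50097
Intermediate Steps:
g(w) = 1
g(-176) - s = 1 - 1*50098 = 1 - 50098 = -50097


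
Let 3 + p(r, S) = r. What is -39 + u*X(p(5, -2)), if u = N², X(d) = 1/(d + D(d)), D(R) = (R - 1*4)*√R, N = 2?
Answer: -41 - 2*√2 ≈ -43.828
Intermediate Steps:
D(R) = √R*(-4 + R) (D(R) = (R - 4)*√R = (-4 + R)*√R = √R*(-4 + R))
p(r, S) = -3 + r
X(d) = 1/(d + √d*(-4 + d))
u = 4 (u = 2² = 4)
-39 + u*X(p(5, -2)) = -39 + 4/((-3 + 5) + √(-3 + 5)*(-4 + (-3 + 5))) = -39 + 4/(2 + √2*(-4 + 2)) = -39 + 4/(2 + √2*(-2)) = -39 + 4/(2 - 2*√2)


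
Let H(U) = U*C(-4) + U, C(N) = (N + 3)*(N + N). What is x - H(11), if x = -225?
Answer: -324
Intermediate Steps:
C(N) = 2*N*(3 + N) (C(N) = (3 + N)*(2*N) = 2*N*(3 + N))
H(U) = 9*U (H(U) = U*(2*(-4)*(3 - 4)) + U = U*(2*(-4)*(-1)) + U = U*8 + U = 8*U + U = 9*U)
x - H(11) = -225 - 9*11 = -225 - 1*99 = -225 - 99 = -324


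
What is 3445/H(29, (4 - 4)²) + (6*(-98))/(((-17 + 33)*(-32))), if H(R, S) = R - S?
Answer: 445223/3712 ≈ 119.94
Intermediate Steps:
3445/H(29, (4 - 4)²) + (6*(-98))/(((-17 + 33)*(-32))) = 3445/(29 - (4 - 4)²) + (6*(-98))/(((-17 + 33)*(-32))) = 3445/(29 - 1*0²) - 588/(16*(-32)) = 3445/(29 - 1*0) - 588/(-512) = 3445/(29 + 0) - 588*(-1/512) = 3445/29 + 147/128 = 445223/3712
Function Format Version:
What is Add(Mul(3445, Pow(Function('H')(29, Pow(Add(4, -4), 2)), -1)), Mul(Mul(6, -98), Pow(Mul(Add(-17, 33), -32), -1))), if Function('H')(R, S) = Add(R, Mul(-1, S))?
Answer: Rational(445223, 3712) ≈ 119.94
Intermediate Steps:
Add(Mul(3445, Pow(Function('H')(29, Pow(Add(4, -4), 2)), -1)), Mul(Mul(6, -98), Pow(Mul(Add(-17, 33), -32), -1))) = Add(Mul(3445, Pow(Add(29, Mul(-1, Pow(Add(4, -4), 2))), -1)), Mul(Mul(6, -98), Pow(Mul(Add(-17, 33), -32), -1))) = Add(Mul(3445, Pow(Add(29, Mul(-1, Pow(0, 2))), -1)), Mul(-588, Pow(Mul(16, -32), -1))) = Add(Mul(3445, Pow(Add(29, Mul(-1, 0)), -1)), Mul(-588, Pow(-512, -1))) = Add(Mul(3445, Pow(Add(29, 0), -1)), Mul(-588, Rational(-1, 512))) = Add(Mul(3445, Pow(29, -1)), Rational(147, 128)) = Add(Mul(3445, Rational(1, 29)), Rational(147, 128)) = Add(Rational(3445, 29), Rational(147, 128)) = Rational(445223, 3712)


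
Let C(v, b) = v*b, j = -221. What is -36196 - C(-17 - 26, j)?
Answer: -45699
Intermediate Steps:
C(v, b) = b*v
-36196 - C(-17 - 26, j) = -36196 - (-221)*(-17 - 26) = -36196 - (-221)*(-43) = -36196 - 1*9503 = -36196 - 9503 = -45699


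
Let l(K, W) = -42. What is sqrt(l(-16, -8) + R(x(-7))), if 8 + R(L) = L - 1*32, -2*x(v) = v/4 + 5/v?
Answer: I*sqrt(63322)/28 ≈ 8.9871*I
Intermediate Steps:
x(v) = -5/(2*v) - v/8 (x(v) = -(v/4 + 5/v)/2 = -(5/v + v/4)/2 = -5/(2*v) - v/8)
R(L) = -40 + L (R(L) = -8 + (L - 1*32) = -8 + (L - 32) = -8 + (-32 + L) = -40 + L)
sqrt(l(-16, -8) + R(x(-7))) = sqrt(-42 + (-40 + (1/8)*(-20 - 1*(-7)**2)/(-7))) = sqrt(-42 + (-40 + (1/8)*(-1/7)*(-20 - 1*49))) = sqrt(-42 + (-40 + (1/8)*(-1/7)*(-20 - 49))) = sqrt(-42 + (-40 + (1/8)*(-1/7)*(-69))) = sqrt(-42 + (-40 + 69/56)) = sqrt(-42 - 2171/56) = sqrt(-4523/56) = I*sqrt(63322)/28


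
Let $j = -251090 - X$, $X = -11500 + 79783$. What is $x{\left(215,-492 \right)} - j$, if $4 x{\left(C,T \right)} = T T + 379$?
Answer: $\frac{1519935}{4} \approx 3.7998 \cdot 10^{5}$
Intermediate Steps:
$X = 68283$
$x{\left(C,T \right)} = \frac{379}{4} + \frac{T^{2}}{4}$ ($x{\left(C,T \right)} = \frac{T T + 379}{4} = \frac{T^{2} + 379}{4} = \frac{379 + T^{2}}{4} = \frac{379}{4} + \frac{T^{2}}{4}$)
$j = -319373$ ($j = -251090 - 68283 = -319373$)
$x{\left(215,-492 \right)} - j = \left(\frac{379}{4} + \frac{\left(-492\right)^{2}}{4}\right) - -319373 = \left(\frac{379}{4} + \frac{1}{4} \cdot 242064\right) + 319373 = \left(\frac{379}{4} + 60516\right) + 319373 = \frac{242443}{4} + 319373 = \frac{1519935}{4}$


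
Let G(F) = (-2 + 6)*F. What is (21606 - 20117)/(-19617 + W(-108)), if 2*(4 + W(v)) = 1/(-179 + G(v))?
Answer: -1819558/23976863 ≈ -0.075888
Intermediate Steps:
G(F) = 4*F
W(v) = -4 + 1/(2*(-179 + 4*v))
(21606 - 20117)/(-19617 + W(-108)) = (21606 - 20117)/(-19617 + (1433 - 32*(-108))/(2*(-179 + 4*(-108)))) = 1489/(-19617 + (1433 + 3456)/(2*(-179 - 432))) = 1489/(-19617 + (1/2)*4889/(-611)) = 1489/(-19617 + (1/2)*(-1/611)*4889) = 1489/(-19617 - 4889/1222) = 1489/(-23976863/1222) = 1489*(-1222/23976863) = -1819558/23976863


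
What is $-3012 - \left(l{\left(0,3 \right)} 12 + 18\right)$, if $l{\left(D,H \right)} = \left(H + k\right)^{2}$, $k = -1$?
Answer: $-3078$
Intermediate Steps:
$l{\left(D,H \right)} = \left(-1 + H\right)^{2}$ ($l{\left(D,H \right)} = \left(H - 1\right)^{2} = \left(-1 + H\right)^{2}$)
$-3012 - \left(l{\left(0,3 \right)} 12 + 18\right) = -3012 - \left(\left(-1 + 3\right)^{2} \cdot 12 + 18\right) = -3012 - \left(2^{2} \cdot 12 + 18\right) = -3012 - \left(4 \cdot 12 + 18\right) = -3012 - \left(48 + 18\right) = -3012 - 66 = -3078$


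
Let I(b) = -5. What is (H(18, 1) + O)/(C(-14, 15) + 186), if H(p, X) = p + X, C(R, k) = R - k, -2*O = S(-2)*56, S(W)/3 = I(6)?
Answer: 439/157 ≈ 2.7962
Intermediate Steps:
S(W) = -15 (S(W) = 3*(-5) = -15)
O = 420 (O = -(-15)*56/2 = -1/2*(-840) = 420)
H(p, X) = X + p
(H(18, 1) + O)/(C(-14, 15) + 186) = ((1 + 18) + 420)/((-14 - 1*15) + 186) = (19 + 420)/((-14 - 15) + 186) = 439/(-29 + 186) = 439/157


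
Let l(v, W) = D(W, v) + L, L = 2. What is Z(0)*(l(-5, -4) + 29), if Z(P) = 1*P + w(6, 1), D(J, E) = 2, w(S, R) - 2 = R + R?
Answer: 132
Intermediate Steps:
w(S, R) = 2 + 2*R (w(S, R) = 2 + (R + R) = 2 + 2*R)
l(v, W) = 4 (l(v, W) = 2 + 2 = 4)
Z(P) = 4 + P (Z(P) = 1*P + (2 + 2*1) = P + (2 + 2) = P + 4 = 4 + P)
Z(0)*(l(-5, -4) + 29) = (4 + 0)*(4 + 29) = 4*33 = 132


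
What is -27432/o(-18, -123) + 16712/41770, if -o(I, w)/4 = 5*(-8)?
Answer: -14289509/83540 ≈ -171.05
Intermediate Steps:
o(I, w) = 160 (o(I, w) = -20*(-8) = -4*(-40) = 160)
-27432/o(-18, -123) + 16712/41770 = -27432/160 + 16712/41770 = -27432*1/160 + 16712*(1/41770) = -3429/20 + 8356/20885 = -14289509/83540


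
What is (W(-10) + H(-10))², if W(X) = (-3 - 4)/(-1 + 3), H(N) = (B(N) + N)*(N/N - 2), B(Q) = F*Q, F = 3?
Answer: 5329/4 ≈ 1332.3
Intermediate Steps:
B(Q) = 3*Q
H(N) = -4*N (H(N) = (3*N + N)*(N/N - 2) = (4*N)*(1 - 2) = (4*N)*(-1) = -4*N)
W(X) = -7/2
(W(-10) + H(-10))² = (-7/2 - 4*(-10))² = (-7/2 + 40)² = (73/2)² = 5329/4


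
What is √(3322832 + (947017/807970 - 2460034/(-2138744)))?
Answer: √155037513132738867468738801185/216005123710 ≈ 1822.9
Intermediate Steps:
√(3322832 + (947017/807970 - 2460034/(-2138744))) = √(3322832 + (947017*(1/807970) - 2460034*(-1/2138744))) = √(3322832 + (947017/807970 + 1230017/1069372)) = √(3322832 + 1003265149407/432010247420) = √(1435498477720242847/432010247420) = √155037513132738867468738801185/216005123710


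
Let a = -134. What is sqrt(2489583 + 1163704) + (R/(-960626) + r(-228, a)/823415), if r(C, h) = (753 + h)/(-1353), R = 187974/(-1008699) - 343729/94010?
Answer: 294998459013771221/85642275982519240810980 + sqrt(3653287) ≈ 1911.4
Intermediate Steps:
R = -1537512803/400117270 (R = 187974*(-1/1008699) - 343729*1/94010 = -62658/336233 - 4351/1190 = -1537512803/400117270 ≈ -3.8427)
r(C, h) = -251/451 - h/1353 (r(C, h) = (753 + h)*(-1/1353) = -251/451 - h/1353)
sqrt(2489583 + 1163704) + (R/(-960626) + r(-228, a)/823415) = sqrt(2489583 + 1163704) + (-1537512803/400117270/(-960626) + (-251/451 - 1/1353*(-134))/823415) = sqrt(3653287) + (-1537512803/400117270*(-1/960626) + (-251/451 + 134/1353)*(1/823415)) = sqrt(3653287) + (1537512803/384363052611020 - 619/1353*1/823415) = sqrt(3653287) + (1537512803/384363052611020 - 619/1114080495) = sqrt(3653287) + 294998459013771221/85642275982519240810980 = 294998459013771221/85642275982519240810980 + sqrt(3653287)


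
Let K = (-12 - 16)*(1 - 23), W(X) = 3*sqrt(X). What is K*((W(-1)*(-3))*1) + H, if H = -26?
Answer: -26 - 5544*I ≈ -26.0 - 5544.0*I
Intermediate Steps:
K = 616 (K = -28*(-22) = 616)
K*((W(-1)*(-3))*1) + H = 616*(((3*sqrt(-1))*(-3))*1) - 26 = 616*(((3*I)*(-3))*1) - 26 = 616*(-9*I*1) - 26 = 616*(-9*I) - 26 = -5544*I - 26 = -26 - 5544*I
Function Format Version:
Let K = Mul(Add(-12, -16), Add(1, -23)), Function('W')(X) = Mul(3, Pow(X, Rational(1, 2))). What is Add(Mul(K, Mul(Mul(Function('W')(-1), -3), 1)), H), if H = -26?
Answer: Add(-26, Mul(-5544, I)) ≈ Add(-26.000, Mul(-5544.0, I))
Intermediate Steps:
K = 616 (K = Mul(-28, -22) = 616)
Add(Mul(K, Mul(Mul(Function('W')(-1), -3), 1)), H) = Add(Mul(616, Mul(Mul(Mul(3, Pow(-1, Rational(1, 2))), -3), 1)), -26) = Add(Mul(616, Mul(Mul(Mul(3, I), -3), 1)), -26) = Add(Mul(616, Mul(Mul(-9, I), 1)), -26) = Add(Mul(616, Mul(-9, I)), -26) = Add(Mul(-5544, I), -26) = Add(-26, Mul(-5544, I))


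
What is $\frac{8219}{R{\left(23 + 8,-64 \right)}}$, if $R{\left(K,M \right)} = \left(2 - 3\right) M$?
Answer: $\frac{8219}{64} \approx 128.42$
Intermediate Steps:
$R{\left(K,M \right)} = - M$
$\frac{8219}{R{\left(23 + 8,-64 \right)}} = \frac{8219}{\left(-1\right) \left(-64\right)} = \frac{8219}{64}$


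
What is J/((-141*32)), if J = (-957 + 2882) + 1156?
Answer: -1027/1504 ≈ -0.68285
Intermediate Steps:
J = 3081 (J = 1925 + 1156 = 3081)
J/((-141*32)) = 3081/((-141*32)) = 3081/(-4512) = 3081*(-1/4512) = -1027/1504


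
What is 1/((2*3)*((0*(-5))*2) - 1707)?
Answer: -1/1707 ≈ -0.00058582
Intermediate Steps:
1/((2*3)*((0*(-5))*2) - 1707) = 1/(6*(0*2) - 1707) = 1/(6*0 - 1707) = 1/(0 - 1707) = 1/(-1707) = -1/1707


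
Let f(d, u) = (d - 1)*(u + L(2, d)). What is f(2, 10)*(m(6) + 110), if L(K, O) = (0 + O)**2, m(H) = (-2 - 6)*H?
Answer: 868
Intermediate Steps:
m(H) = -8*H
L(K, O) = O**2
f(d, u) = (-1 + d)*(u + d**2) (f(d, u) = (d - 1)*(u + d**2) = (-1 + d)*(u + d**2))
f(2, 10)*(m(6) + 110) = (2**3 - 1*10 - 1*2**2 + 2*10)*(-8*6 + 110) = (8 - 10 - 1*4 + 20)*(-48 + 110) = (8 - 10 - 4 + 20)*62 = 14*62 = 868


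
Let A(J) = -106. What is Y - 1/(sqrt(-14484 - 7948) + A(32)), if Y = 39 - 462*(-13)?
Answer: 101761583/16834 + I*sqrt(1402)/8417 ≈ 6045.0 + 0.0044485*I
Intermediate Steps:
Y = 6045 (Y = 39 - 77*(-78) = 39 + 6006 = 6045)
Y - 1/(sqrt(-14484 - 7948) + A(32)) = 6045 - 1/(sqrt(-14484 - 7948) - 106) = 6045 - 1/(sqrt(-22432) - 106) = 6045 - 1/(4*I*sqrt(1402) - 106) = 6045 - 1/(-106 + 4*I*sqrt(1402))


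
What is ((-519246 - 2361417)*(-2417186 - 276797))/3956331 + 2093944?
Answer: 5348264236731/1318777 ≈ 4.0555e+6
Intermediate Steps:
((-519246 - 2361417)*(-2417186 - 276797))/3956331 + 2093944 = -2880663*(-2693983)*(1/3956331) + 2093944 = 7760457150729*(1/3956331) + 2093944 = 2586819050243/1318777 + 2093944 = 5348264236731/1318777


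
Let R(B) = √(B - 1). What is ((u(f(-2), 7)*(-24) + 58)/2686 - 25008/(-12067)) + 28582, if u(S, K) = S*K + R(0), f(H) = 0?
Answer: 463233284629/16205981 - 12*I/1343 ≈ 28584.0 - 0.0089352*I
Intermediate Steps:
R(B) = √(-1 + B)
u(S, K) = I + K*S (u(S, K) = S*K + √(-1 + 0) = K*S + √(-1) = K*S + I = I + K*S)
((u(f(-2), 7)*(-24) + 58)/2686 - 25008/(-12067)) + 28582 = (((I + 7*0)*(-24) + 58)/2686 - 25008/(-12067)) + 28582 = (((I + 0)*(-24) + 58)*(1/2686) - 25008*(-1/12067)) + 28582 = ((I*(-24) + 58)*(1/2686) + 25008/12067) + 28582 = ((-24*I + 58)*(1/2686) + 25008/12067) + 28582 = ((58 - 24*I)*(1/2686) + 25008/12067) + 28582 = ((29/1343 - 12*I/1343) + 25008/12067) + 28582 = (33935687/16205981 - 12*I/1343) + 28582 = 463233284629/16205981 - 12*I/1343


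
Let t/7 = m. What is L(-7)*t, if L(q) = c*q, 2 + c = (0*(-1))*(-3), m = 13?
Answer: 1274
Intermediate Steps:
t = 91 (t = 7*13 = 91)
c = -2 (c = -2 + (0*(-1))*(-3) = -2 + 0*(-3) = -2 + 0 = -2)
L(q) = -2*q
L(-7)*t = -2*(-7)*91 = 14*91 = 1274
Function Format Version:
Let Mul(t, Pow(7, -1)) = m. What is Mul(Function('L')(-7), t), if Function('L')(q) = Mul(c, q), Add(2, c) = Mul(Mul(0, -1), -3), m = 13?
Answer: 1274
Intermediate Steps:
t = 91 (t = Mul(7, 13) = 91)
c = -2 (c = Add(-2, Mul(Mul(0, -1), -3)) = Add(-2, Mul(0, -3)) = Add(-2, 0) = -2)
Function('L')(q) = Mul(-2, q)
Mul(Function('L')(-7), t) = Mul(Mul(-2, -7), 91) = Mul(14, 91) = 1274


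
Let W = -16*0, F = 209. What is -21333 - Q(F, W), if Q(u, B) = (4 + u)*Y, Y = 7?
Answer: -22824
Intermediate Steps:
W = 0
Q(u, B) = 28 + 7*u (Q(u, B) = (4 + u)*7 = 28 + 7*u)
-21333 - Q(F, W) = -21333 - (28 + 7*209) = -21333 - (28 + 1463) = -21333 - 1*1491 = -21333 - 1491 = -22824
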